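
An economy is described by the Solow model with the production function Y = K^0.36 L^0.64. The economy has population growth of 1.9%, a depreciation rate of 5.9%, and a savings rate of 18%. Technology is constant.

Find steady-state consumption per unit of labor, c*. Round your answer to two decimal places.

c* = 1.31

In steady state, investment equals break-even investment: s·k^α = (n + δ)·k.
Rearranging, k^(1−α) = s / (n + δ).
k^0.64 = 0.18 / (0.019 + 0.059) = 0.18 / 0.078 = 2.3077
k* = 2.3077^(1/0.64) ≈ 3.6938
y* = (k*)^α = 3.6938^0.36 ≈ 1.6006
c* = (1 − s)·y* = (1 − 0.18) × 1.6006 ≈ 1.3125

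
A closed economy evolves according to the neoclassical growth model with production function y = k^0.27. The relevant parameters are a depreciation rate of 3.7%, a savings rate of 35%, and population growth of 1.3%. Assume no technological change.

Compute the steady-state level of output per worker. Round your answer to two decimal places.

y* = 2.05

In steady state, investment equals break-even investment: s·k^α = (n + δ)·k.
Rearranging, k^(1−α) = s / (n + δ).
k^0.73 = 0.35 / (0.013 + 0.037) = 0.35 / 0.050 = 7.0000
k* = 7.0000^(1/0.73) ≈ 14.3770
y* = (k*)^α = 14.3770^0.27 ≈ 2.0539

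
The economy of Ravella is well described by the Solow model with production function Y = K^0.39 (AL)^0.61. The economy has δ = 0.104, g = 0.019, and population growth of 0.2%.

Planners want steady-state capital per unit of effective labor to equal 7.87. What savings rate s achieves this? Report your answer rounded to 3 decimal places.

Steady state requires s·f(k) = (n + g + δ)·k, i.e. s·k^α = (n + g + δ)·k.
So s / (n + g + δ) = (k*)^(1−α) = 7.87^0.61 = 3.5200.
Therefore s = 3.5200 × (n + g + δ) = 3.5200 × 0.125 = 0.4400.

s ≈ 0.440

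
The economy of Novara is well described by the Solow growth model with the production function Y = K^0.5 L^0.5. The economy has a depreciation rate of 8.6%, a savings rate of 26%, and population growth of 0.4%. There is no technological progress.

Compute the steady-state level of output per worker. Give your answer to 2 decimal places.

In steady state, investment equals break-even investment: s·k^α = (n + δ)·k.
Dividing both sides by k: k^(1−α) = s / (n + δ).
k^0.5 = 0.26 / (0.004 + 0.086) = 0.26 / 0.090 = 2.8889
k* = 2.8889^(1/0.5) ≈ 8.3457
y* = (k*)^α = 8.3457^0.5 ≈ 2.8889

y* ≈ 2.89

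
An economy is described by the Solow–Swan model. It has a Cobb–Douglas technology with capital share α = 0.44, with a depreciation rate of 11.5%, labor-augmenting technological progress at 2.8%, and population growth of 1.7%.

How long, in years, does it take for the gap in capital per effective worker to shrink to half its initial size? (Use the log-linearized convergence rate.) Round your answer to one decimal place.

half-life ≈ 7.7 years

Near the steady state the convergence rate is λ = (1 − α)(n + g + δ).
λ = (1 − 0.44) × 0.160 = 0.56 × 0.160 = 0.0896
Half-life = ln 2 / λ = 0.6931 / 0.0896 ≈ 7.74 years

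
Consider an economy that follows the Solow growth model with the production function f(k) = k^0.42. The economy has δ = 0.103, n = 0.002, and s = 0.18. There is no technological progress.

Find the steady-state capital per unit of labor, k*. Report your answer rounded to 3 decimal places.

Steady state requires s·f(k) = (n + δ)·k, i.e. s·k^α = (n + δ)·k.
Rearranging, k^(1−α) = s / (n + δ).
k^0.58 = 0.18 / (0.002 + 0.103) = 0.18 / 0.105 = 1.7143
k* = 1.7143^(1/0.58) ≈ 2.5328

k* = 2.533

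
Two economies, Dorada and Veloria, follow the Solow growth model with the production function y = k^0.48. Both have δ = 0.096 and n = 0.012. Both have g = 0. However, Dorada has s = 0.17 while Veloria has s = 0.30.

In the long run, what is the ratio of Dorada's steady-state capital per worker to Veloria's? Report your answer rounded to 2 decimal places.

Steady-state k* = [s/(n + δ)]^(1/(1−α)), so the ratio is [ (s_D/(n + δ)_D) / (s_V/(n + δ)_V) ]^1.9231.
s_D/(n + δ)_D = 0.17/0.108 = 1.5741; s_V/(n + δ)_V = 0.30/0.108 = 2.7778.
Ratio = (1.5741/2.7778)^1.9231 = 0.5667^1.9231 ≈ 0.3355

k*_D / k*_V ≈ 0.34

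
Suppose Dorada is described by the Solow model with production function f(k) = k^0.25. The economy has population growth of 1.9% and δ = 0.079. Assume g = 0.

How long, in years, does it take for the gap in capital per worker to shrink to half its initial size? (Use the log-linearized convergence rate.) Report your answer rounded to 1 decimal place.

t_½ ≈ 9.4 years

Near the steady state the convergence rate is λ = (1 − α)(n + δ).
λ = (1 − 0.25) × 0.098 = 0.75 × 0.098 = 0.0735
Half-life = ln 2 / λ = 0.6931 / 0.0735 ≈ 9.43 years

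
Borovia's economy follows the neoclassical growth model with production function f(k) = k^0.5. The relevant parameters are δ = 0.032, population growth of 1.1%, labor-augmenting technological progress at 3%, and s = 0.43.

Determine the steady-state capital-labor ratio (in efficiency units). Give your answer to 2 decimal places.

k* = 34.70

In steady state, investment equals break-even investment: s·k^α = (n + g + δ)·k.
Dividing both sides by k: k^(1−α) = s / (n + g + δ).
k^0.5 = 0.43 / (0.011 + 0.030 + 0.032) = 0.43 / 0.073 = 5.8904
k* = 5.8904^(1/0.5) ≈ 34.6968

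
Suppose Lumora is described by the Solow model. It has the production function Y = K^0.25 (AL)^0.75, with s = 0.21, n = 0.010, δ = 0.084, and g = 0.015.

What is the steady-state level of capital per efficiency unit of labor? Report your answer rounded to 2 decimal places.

k* ≈ 2.40

Steady state requires s·f(k) = (n + g + δ)·k, i.e. s·k^α = (n + g + δ)·k.
Rearranging, k^(1−α) = s / (n + g + δ).
k^0.75 = 0.21 / (0.010 + 0.015 + 0.084) = 0.21 / 0.109 = 1.9266
k* = 1.9266^(1/0.75) ≈ 2.3973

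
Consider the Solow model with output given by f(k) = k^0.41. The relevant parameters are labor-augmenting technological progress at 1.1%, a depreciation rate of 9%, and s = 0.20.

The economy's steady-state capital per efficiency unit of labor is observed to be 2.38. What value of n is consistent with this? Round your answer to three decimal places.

n ≈ 0.019

In steady state, investment equals break-even investment: s·k^α = (n + g + δ)·k.
So s / (n + g + δ) = (k*)^(1−α) = 2.38^0.59 = 1.6679.
Therefore n + g + δ = s / 1.6679 = 0.20 / 1.6679 = 0.1199, so n = 0.1199 − 0.101 = 0.0189.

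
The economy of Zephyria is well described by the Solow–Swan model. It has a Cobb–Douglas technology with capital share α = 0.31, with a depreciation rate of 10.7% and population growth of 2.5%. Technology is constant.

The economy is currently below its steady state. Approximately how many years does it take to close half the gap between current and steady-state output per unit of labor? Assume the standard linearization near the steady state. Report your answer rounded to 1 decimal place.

t_½ ≈ 7.6 years

Near the steady state the convergence rate is λ = (1 − α)(n + δ).
λ = (1 − 0.31) × 0.132 = 0.69 × 0.132 = 0.09108
Half-life = ln 2 / λ = 0.6931 / 0.09108 ≈ 7.61 years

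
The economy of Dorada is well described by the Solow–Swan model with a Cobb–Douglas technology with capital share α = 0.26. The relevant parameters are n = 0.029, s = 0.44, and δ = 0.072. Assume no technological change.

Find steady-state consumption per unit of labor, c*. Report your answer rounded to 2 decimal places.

Steady state requires s·f(k) = (n + δ)·k, i.e. s·k^α = (n + δ)·k.
Rearranging, k^(1−α) = s / (n + δ).
k^0.74 = 0.44 / (0.029 + 0.072) = 0.44 / 0.101 = 4.3564
k* = 4.3564^(1/0.74) ≈ 7.3061
y* = (k*)^α = 7.3061^0.26 ≈ 1.6771
c* = (1 − s)·y* = (1 − 0.44) × 1.6771 ≈ 0.9392

c* = 0.94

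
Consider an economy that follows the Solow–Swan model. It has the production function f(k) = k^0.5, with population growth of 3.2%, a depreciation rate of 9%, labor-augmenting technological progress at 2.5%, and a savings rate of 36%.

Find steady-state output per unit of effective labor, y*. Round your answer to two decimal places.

y* ≈ 2.45

At the steady state, Δk = 0, so s·k^α = (n + g + δ)·k.
Dividing both sides by k: k^(1−α) = s / (n + g + δ).
k^0.5 = 0.36 / (0.032 + 0.025 + 0.090) = 0.36 / 0.147 = 2.4490
k* = 2.4490^(1/0.5) ≈ 5.9976
y* = (k*)^α = 5.9976^0.5 ≈ 2.4490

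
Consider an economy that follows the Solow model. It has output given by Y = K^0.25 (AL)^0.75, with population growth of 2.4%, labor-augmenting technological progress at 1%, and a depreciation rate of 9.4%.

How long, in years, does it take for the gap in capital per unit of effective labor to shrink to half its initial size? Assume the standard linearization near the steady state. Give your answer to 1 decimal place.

t_½ ≈ 7.2 years

Near the steady state the convergence rate is λ = (1 − α)(n + g + δ).
λ = (1 − 0.25) × 0.128 = 0.75 × 0.128 = 0.0960
Half-life = ln 2 / λ = 0.6931 / 0.0960 ≈ 7.22 years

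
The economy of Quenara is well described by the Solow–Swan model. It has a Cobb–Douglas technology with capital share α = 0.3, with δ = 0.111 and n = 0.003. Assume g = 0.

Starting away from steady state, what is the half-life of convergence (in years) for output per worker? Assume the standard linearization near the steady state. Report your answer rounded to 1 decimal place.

t_½ ≈ 8.7 years

Near the steady state the convergence rate is λ = (1 − α)(n + δ).
λ = (1 − 0.3) × 0.114 = 0.7 × 0.114 = 0.0798
Half-life = ln 2 / λ = 0.6931 / 0.0798 ≈ 8.69 years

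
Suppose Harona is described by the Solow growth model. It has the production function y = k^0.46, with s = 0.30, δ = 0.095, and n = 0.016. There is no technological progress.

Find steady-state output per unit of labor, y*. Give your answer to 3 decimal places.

y* = 2.333

Steady state requires s·f(k) = (n + δ)·k, i.e. s·k^α = (n + δ)·k.
Dividing both sides by k: k^(1−α) = s / (n + δ).
k^0.54 = 0.30 / (0.016 + 0.095) = 0.30 / 0.111 = 2.7027
k* = 2.7027^(1/0.54) ≈ 6.3041
y* = (k*)^α = 6.3041^0.46 ≈ 2.3325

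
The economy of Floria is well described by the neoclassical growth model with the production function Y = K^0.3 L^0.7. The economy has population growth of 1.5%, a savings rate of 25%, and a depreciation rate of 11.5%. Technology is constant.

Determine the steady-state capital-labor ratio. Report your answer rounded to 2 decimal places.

k* ≈ 2.55

Steady state requires s·f(k) = (n + δ)·k, i.e. s·k^α = (n + δ)·k.
Rearranging, k^(1−α) = s / (n + δ).
k^0.7 = 0.25 / (0.015 + 0.115) = 0.25 / 0.130 = 1.9231
k* = 1.9231^(1/0.7) ≈ 2.5452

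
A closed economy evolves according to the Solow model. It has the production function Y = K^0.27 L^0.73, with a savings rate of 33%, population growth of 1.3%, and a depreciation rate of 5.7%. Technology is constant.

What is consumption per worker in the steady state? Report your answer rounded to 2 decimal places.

c* ≈ 1.19

In steady state, investment equals break-even investment: s·k^α = (n + δ)·k.
Rearranging, k^(1−α) = s / (n + δ).
k^0.73 = 0.33 / (0.013 + 0.057) = 0.33 / 0.070 = 4.7143
k* = 4.7143^(1/0.73) ≈ 8.3655
y* = (k*)^α = 8.3655^0.27 ≈ 1.7745
c* = (1 − s)·y* = (1 − 0.33) × 1.7745 ≈ 1.1889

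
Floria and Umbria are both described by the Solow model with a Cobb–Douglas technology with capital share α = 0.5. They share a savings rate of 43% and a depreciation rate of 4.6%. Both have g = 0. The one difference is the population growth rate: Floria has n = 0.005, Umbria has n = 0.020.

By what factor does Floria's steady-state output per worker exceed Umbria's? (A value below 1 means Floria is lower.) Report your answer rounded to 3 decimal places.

Steady-state y* = [s/(n + δ)]^(α/(1−α)), so the ratio is [ (s_F/(n + δ)_F) / (s_U/(n + δ)_U) ]^1.
s_F/(n + δ)_F = 0.43/0.051 = 8.4314; s_U/(n + δ)_U = 0.43/0.066 = 6.5152.
Ratio = (8.4314/6.5152)^1 = 1.2941^1 ≈ 1.2941

y*_F / y*_U ≈ 1.294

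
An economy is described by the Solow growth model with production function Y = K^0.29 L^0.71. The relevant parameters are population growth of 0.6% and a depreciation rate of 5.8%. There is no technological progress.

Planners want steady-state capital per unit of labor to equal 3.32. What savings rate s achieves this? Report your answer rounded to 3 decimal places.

s ≈ 0.150

At the steady state, Δk = 0, so s·k^α = (n + δ)·k.
So s / (n + δ) = (k*)^(1−α) = 3.32^0.71 = 2.3443.
Therefore s = 2.3443 × (n + δ) = 2.3443 × 0.064 = 0.1500.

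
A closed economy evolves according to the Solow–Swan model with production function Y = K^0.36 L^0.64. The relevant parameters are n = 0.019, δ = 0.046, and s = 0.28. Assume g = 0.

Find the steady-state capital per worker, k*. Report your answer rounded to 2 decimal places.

k* ≈ 9.80

Steady state requires s·f(k) = (n + δ)·k, i.e. s·k^α = (n + δ)·k.
Dividing both sides by k: k^(1−α) = s / (n + δ).
k^0.64 = 0.28 / (0.019 + 0.046) = 0.28 / 0.065 = 4.3077
k* = 4.3077^(1/0.64) ≈ 9.7951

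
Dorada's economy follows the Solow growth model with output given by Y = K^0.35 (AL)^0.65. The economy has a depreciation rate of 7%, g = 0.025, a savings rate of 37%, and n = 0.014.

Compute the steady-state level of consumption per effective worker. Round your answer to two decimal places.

Steady state requires s·f(k) = (n + g + δ)·k, i.e. s·k^α = (n + g + δ)·k.
Rearranging, k^(1−α) = s / (n + g + δ).
k^0.65 = 0.37 / (0.014 + 0.025 + 0.070) = 0.37 / 0.109 = 3.3945
k* = 3.3945^(1/0.65) ≈ 6.5551
y* = (k*)^α = 6.5551^0.35 ≈ 1.9311
c* = (1 − s)·y* = (1 − 0.37) × 1.9311 ≈ 1.2166

c* = 1.22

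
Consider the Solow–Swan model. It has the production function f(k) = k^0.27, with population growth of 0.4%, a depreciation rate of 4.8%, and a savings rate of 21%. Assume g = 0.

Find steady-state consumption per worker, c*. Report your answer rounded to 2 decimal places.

Steady state requires s·f(k) = (n + δ)·k, i.e. s·k^α = (n + δ)·k.
Rearranging, k^(1−α) = s / (n + δ).
k^0.73 = 0.21 / (0.004 + 0.048) = 0.21 / 0.052 = 4.0385
k* = 4.0385^(1/0.73) ≈ 6.7677
y* = (k*)^α = 6.7677^0.27 ≈ 1.6758
c* = (1 − s)·y* = (1 − 0.21) × 1.6758 ≈ 1.3239

c* ≈ 1.32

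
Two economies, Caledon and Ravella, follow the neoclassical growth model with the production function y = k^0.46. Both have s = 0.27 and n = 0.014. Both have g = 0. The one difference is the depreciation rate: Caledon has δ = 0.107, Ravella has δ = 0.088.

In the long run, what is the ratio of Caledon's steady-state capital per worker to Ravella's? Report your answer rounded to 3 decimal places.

Steady-state k* = [s/(n + δ)]^(1/(1−α)), so the ratio is [ (s_C/(n + δ)_C) / (s_R/(n + δ)_R) ]^1.8519.
s_C/(n + δ)_C = 0.27/0.121 = 2.2314; s_R/(n + δ)_R = 0.27/0.102 = 2.6471.
Ratio = (2.2314/2.6471)^1.8519 = 0.8430^1.8519 ≈ 0.7289

ratio ≈ 0.729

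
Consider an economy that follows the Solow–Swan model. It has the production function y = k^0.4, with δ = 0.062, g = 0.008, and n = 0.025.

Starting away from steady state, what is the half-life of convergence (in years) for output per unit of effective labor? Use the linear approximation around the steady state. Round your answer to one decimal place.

half-life ≈ 12.2 years

Near the steady state the convergence rate is λ = (1 − α)(n + g + δ).
λ = (1 − 0.4) × 0.095 = 0.6 × 0.095 = 0.0570
Half-life = ln 2 / λ = 0.6931 / 0.0570 ≈ 12.16 years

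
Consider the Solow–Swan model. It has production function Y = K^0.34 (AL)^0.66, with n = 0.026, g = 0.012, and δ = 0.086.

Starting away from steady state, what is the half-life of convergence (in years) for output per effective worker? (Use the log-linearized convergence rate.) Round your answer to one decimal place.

Near the steady state the convergence rate is λ = (1 − α)(n + g + δ).
λ = (1 − 0.34) × 0.124 = 0.66 × 0.124 = 0.08184
Half-life = ln 2 / λ = 0.6931 / 0.08184 ≈ 8.47 years

half-life ≈ 8.5 years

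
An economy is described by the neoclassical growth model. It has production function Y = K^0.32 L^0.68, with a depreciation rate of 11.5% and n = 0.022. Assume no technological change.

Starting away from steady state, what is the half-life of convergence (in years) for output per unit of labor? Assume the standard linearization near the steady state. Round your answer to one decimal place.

half-life ≈ 7.4 years

Near the steady state the convergence rate is λ = (1 − α)(n + δ).
λ = (1 − 0.32) × 0.137 = 0.68 × 0.137 = 0.09316
Half-life = ln 2 / λ = 0.6931 / 0.09316 ≈ 7.44 years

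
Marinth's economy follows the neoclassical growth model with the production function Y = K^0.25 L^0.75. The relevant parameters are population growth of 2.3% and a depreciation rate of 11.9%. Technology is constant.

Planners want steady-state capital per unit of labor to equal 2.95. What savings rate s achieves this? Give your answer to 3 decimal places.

Steady state requires s·f(k) = (n + δ)·k, i.e. s·k^α = (n + δ)·k.
So s / (n + δ) = (k*)^(1−α) = 2.95^0.75 = 2.2510.
Therefore s = 2.2510 × (n + δ) = 2.2510 × 0.142 = 0.3196.

s ≈ 0.320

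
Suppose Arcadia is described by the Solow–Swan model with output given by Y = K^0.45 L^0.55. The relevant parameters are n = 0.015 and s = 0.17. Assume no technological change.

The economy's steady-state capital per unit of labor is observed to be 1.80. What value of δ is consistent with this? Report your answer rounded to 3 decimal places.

In steady state, investment equals break-even investment: s·k^α = (n + δ)·k.
So s / (n + δ) = (k*)^(1−α) = 1.80^0.55 = 1.3817.
Therefore n + δ = s / 1.3817 = 0.17 / 1.3817 = 0.1230, so δ = 0.1230 − 0.015 = 0.1080.

δ ≈ 0.108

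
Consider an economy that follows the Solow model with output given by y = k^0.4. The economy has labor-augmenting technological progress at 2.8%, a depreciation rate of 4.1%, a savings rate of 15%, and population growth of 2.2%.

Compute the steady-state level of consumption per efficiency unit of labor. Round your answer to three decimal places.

In steady state, investment equals break-even investment: s·k^α = (n + g + δ)·k.
Dividing both sides by k: k^(1−α) = s / (n + g + δ).
k^0.6 = 0.15 / (0.022 + 0.028 + 0.041) = 0.15 / 0.091 = 1.6484
k* = 1.6484^(1/0.6) ≈ 2.3002
y* = (k*)^α = 2.3002^0.4 ≈ 1.3954
c* = (1 − s)·y* = (1 − 0.15) × 1.3954 ≈ 1.1861

c* ≈ 1.186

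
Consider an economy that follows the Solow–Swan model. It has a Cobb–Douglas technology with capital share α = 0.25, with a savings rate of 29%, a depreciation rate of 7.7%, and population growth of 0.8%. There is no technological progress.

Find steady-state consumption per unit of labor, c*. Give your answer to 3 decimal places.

c* ≈ 1.069

Steady state requires s·f(k) = (n + δ)·k, i.e. s·k^α = (n + δ)·k.
Dividing both sides by k: k^(1−α) = s / (n + δ).
k^0.75 = 0.29 / (0.008 + 0.077) = 0.29 / 0.085 = 3.4118
k* = 3.4118^(1/0.75) ≈ 5.1362
y* = (k*)^α = 5.1362^0.25 ≈ 1.5054
c* = (1 − s)·y* = (1 − 0.29) × 1.5054 ≈ 1.0688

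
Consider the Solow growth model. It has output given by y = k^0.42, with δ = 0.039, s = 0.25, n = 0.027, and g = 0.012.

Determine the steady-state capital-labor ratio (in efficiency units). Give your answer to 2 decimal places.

k* = 7.45

At the steady state, Δk = 0, so s·k^α = (n + g + δ)·k.
Dividing both sides by k: k^(1−α) = s / (n + g + δ).
k^0.58 = 0.25 / (0.027 + 0.012 + 0.039) = 0.25 / 0.078 = 3.2051
k* = 3.2051^(1/0.58) ≈ 7.4497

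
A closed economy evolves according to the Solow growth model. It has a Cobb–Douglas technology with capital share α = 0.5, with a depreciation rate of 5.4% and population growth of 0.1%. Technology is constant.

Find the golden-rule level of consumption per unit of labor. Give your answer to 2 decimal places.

At the golden rule, f'(k) = n + δ, so α·k^(α−1) = n + δ and k_gold = (α/(n + δ))^(1/(1−α)).
k_gold = (0.5/0.055)^(1/0.5) = 9.0909^2 ≈ 82.6445
c_gold = f(k_gold) − (n + δ)·k_gold = 9.0909 − 0.055×82.6445 ≈ 4.5455

c_gold ≈ 4.55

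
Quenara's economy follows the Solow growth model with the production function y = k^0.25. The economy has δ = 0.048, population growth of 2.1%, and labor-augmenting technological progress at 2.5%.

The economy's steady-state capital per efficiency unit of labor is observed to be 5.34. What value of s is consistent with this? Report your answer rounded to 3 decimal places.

s ≈ 0.330

At the steady state, Δk = 0, so s·k^α = (n + g + δ)·k.
So s / (n + g + δ) = (k*)^(1−α) = 5.34^0.75 = 3.5128.
Therefore s = 3.5128 × (n + g + δ) = 3.5128 × 0.094 = 0.3302.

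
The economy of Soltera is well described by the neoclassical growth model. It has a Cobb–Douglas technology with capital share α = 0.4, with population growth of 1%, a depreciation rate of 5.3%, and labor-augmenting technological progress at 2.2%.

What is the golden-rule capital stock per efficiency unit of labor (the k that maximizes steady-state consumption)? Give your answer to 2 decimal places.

k_gold ≈ 13.22

The golden rule sets f'(k) = n + g + δ, i.e. α·k^(α−1) = n + g + δ.
So k^(1−α) = α / (n + g + δ) = 0.4 / 0.085 = 4.7059.
k_gold = 4.7059^(1/0.6) ≈ 13.2151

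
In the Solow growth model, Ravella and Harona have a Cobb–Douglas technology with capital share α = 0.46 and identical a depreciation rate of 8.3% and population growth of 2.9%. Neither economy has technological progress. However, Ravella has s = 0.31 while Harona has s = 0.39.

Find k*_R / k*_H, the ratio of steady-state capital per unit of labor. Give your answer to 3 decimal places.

ratio ≈ 0.654

Steady-state k* = [s/(n + δ)]^(1/(1−α)), so the ratio is [ (s_R/(n + δ)_R) / (s_H/(n + δ)_H) ]^1.8519.
s_R/(n + δ)_R = 0.31/0.112 = 2.7679; s_H/(n + δ)_H = 0.39/0.112 = 3.4821.
Ratio = (2.7679/3.4821)^1.8519 = 0.7949^1.8519 ≈ 0.6537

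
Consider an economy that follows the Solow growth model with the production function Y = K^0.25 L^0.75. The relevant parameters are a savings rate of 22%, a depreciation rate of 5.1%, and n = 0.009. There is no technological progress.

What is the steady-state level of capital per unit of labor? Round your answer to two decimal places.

k* = 5.65

In steady state, investment equals break-even investment: s·k^α = (n + δ)·k.
Rearranging, k^(1−α) = s / (n + δ).
k^0.75 = 0.22 / (0.009 + 0.051) = 0.22 / 0.060 = 3.6667
k* = 3.6667^(1/0.75) ≈ 5.6541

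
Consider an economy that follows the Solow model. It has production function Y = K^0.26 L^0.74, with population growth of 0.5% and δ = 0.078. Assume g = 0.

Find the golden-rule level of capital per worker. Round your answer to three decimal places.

The golden rule sets f'(k) = n + δ, i.e. α·k^(α−1) = n + δ.
So k^(1−α) = α / (n + δ) = 0.26 / 0.083 = 3.1325.
k_gold = 3.1325^(1/0.74) ≈ 4.6787

k_gold ≈ 4.679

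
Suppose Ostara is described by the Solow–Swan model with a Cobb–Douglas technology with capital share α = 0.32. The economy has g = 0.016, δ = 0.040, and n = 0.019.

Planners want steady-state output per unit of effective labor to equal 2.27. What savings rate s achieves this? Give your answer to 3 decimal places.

Steady state requires s·f(k) = (n + g + δ)·k, i.e. s·k^α = (n + g + δ)·k.
Since y* = [s/(n + g + δ)]^(α/(1−α)), we have s/(n + g + δ) = (y*)^((1−α)/α) = 2.27^2.125 = 5.7089.
Therefore s = 5.7089 × (n + g + δ) = 5.7089 × 0.075 = 0.4282.

s ≈ 0.428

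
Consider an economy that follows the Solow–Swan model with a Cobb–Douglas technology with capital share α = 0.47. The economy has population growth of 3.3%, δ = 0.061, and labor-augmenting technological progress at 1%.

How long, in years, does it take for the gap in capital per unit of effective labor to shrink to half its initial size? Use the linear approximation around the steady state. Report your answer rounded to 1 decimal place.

Near the steady state the convergence rate is λ = (1 − α)(n + g + δ).
λ = (1 − 0.47) × 0.104 = 0.53 × 0.104 = 0.05512
Half-life = ln 2 / λ = 0.6931 / 0.05512 ≈ 12.57 years

half-life ≈ 12.6 years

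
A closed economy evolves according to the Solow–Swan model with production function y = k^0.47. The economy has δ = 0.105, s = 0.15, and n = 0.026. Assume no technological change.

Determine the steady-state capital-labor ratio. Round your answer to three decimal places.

k* = 1.291

At the steady state, Δk = 0, so s·k^α = (n + δ)·k.
Dividing both sides by k: k^(1−α) = s / (n + δ).
k^0.53 = 0.15 / (0.026 + 0.105) = 0.15 / 0.131 = 1.1450
k* = 1.1450^(1/0.53) ≈ 1.2911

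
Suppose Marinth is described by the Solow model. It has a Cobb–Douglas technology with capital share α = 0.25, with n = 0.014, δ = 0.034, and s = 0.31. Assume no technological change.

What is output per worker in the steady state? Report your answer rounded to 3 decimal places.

y* ≈ 1.862

At the steady state, Δk = 0, so s·k^α = (n + δ)·k.
Dividing both sides by k: k^(1−α) = s / (n + δ).
k^0.75 = 0.31 / (0.014 + 0.034) = 0.31 / 0.048 = 6.4583
k* = 6.4583^(1/0.75) ≈ 12.0270
y* = (k*)^α = 12.0270^0.25 ≈ 1.8623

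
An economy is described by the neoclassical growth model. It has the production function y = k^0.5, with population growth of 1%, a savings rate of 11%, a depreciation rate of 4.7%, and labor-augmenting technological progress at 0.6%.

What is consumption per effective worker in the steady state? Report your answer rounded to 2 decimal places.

At the steady state, Δk = 0, so s·k^α = (n + g + δ)·k.
Dividing both sides by k: k^(1−α) = s / (n + g + δ).
k^0.5 = 0.11 / (0.010 + 0.006 + 0.047) = 0.11 / 0.063 = 1.7460
k* = 1.7460^(1/0.5) ≈ 3.0485
y* = (k*)^α = 3.0485^0.5 ≈ 1.7460
c* = (1 − s)·y* = (1 − 0.11) × 1.7460 ≈ 1.5539

c* ≈ 1.55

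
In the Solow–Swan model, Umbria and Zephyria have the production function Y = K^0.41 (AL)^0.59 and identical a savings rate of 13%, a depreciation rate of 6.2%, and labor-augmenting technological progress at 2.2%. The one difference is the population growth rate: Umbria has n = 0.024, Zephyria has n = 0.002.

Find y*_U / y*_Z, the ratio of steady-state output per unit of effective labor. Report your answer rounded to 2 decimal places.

Steady-state y* = [s/(n + g + δ)]^(α/(1−α)), so the ratio is [ (s_U/(n + g + δ)_U) / (s_Z/(n + g + δ)_Z) ]^0.6949.
s_U/(n + g + δ)_U = 0.13/0.108 = 1.2037; s_Z/(n + g + δ)_Z = 0.13/0.086 = 1.5116.
Ratio = (1.2037/1.5116)^0.6949 = 0.7963^0.6949 ≈ 0.8536

y*_U / y*_Z ≈ 0.85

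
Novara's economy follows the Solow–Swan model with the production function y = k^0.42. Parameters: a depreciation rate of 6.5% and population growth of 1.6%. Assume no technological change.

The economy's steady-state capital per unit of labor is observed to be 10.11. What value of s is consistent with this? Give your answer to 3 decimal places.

s ≈ 0.310

In steady state, investment equals break-even investment: s·k^α = (n + δ)·k.
So s / (n + δ) = (k*)^(1−α) = 10.11^0.58 = 3.8261.
Therefore s = 3.8261 × (n + δ) = 3.8261 × 0.081 = 0.3099.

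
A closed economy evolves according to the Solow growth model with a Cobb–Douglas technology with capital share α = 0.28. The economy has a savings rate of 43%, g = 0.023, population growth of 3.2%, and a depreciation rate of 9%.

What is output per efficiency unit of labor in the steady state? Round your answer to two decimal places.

At the steady state, Δk = 0, so s·k^α = (n + g + δ)·k.
Rearranging, k^(1−α) = s / (n + g + δ).
k^0.72 = 0.43 / (0.032 + 0.023 + 0.090) = 0.43 / 0.145 = 2.9655
k* = 2.9655^(1/0.72) ≈ 4.5258
y* = (k*)^α = 4.5258^0.28 ≈ 1.5261

y* ≈ 1.53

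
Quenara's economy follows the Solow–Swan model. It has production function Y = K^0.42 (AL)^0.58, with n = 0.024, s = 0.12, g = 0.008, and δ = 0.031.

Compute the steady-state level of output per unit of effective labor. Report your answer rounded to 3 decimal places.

Steady state requires s·f(k) = (n + g + δ)·k, i.e. s·k^α = (n + g + δ)·k.
Dividing both sides by k: k^(1−α) = s / (n + g + δ).
k^0.58 = 0.12 / (0.024 + 0.008 + 0.031) = 0.12 / 0.063 = 1.9048
k* = 1.9048^(1/0.58) ≈ 3.0374
y* = (k*)^α = 3.0374^0.42 ≈ 1.5946

y* ≈ 1.595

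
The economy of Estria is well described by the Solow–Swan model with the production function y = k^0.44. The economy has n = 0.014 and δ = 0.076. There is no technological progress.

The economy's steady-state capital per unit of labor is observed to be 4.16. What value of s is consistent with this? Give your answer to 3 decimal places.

s ≈ 0.200

At the steady state, Δk = 0, so s·k^α = (n + δ)·k.
So s / (n + δ) = (k*)^(1−α) = 4.16^0.56 = 2.2217.
Therefore s = 2.2217 × (n + δ) = 2.2217 × 0.090 = 0.2000.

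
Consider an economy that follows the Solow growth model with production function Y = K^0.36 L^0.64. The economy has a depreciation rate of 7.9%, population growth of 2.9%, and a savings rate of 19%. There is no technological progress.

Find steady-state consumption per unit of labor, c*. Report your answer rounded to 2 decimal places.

c* = 1.11

In steady state, investment equals break-even investment: s·k^α = (n + δ)·k.
Dividing both sides by k: k^(1−α) = s / (n + δ).
k^0.64 = 0.19 / (0.029 + 0.079) = 0.19 / 0.108 = 1.7593
k* = 1.7593^(1/0.64) ≈ 2.4174
y* = (k*)^α = 2.4174^0.36 ≈ 1.3741
c* = (1 − s)·y* = (1 − 0.19) × 1.3741 ≈ 1.1130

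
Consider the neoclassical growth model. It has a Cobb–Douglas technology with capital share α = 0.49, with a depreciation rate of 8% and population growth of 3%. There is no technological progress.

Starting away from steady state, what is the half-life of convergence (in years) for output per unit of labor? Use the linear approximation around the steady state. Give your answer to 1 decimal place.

t_½ ≈ 12.4 years

Near the steady state the convergence rate is λ = (1 − α)(n + δ).
λ = (1 − 0.49) × 0.110 = 0.51 × 0.110 = 0.0561
Half-life = ln 2 / λ = 0.6931 / 0.0561 ≈ 12.35 years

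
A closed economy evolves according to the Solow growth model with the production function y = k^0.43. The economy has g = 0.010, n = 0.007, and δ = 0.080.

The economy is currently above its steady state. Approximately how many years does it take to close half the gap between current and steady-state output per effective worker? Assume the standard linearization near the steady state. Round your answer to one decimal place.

about 12.5 years

Near the steady state the convergence rate is λ = (1 − α)(n + g + δ).
λ = (1 − 0.43) × 0.097 = 0.57 × 0.097 = 0.05529
Half-life = ln 2 / λ = 0.6931 / 0.05529 ≈ 12.54 years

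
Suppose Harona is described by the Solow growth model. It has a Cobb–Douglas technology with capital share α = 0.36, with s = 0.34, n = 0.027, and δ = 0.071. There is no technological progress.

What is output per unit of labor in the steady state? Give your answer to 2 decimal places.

Steady state requires s·f(k) = (n + δ)·k, i.e. s·k^α = (n + δ)·k.
Rearranging, k^(1−α) = s / (n + δ).
k^0.64 = 0.34 / (0.027 + 0.071) = 0.34 / 0.098 = 3.4694
k* = 3.4694^(1/0.64) ≈ 6.9847
y* = (k*)^α = 6.9847^0.36 ≈ 2.0132

y* ≈ 2.01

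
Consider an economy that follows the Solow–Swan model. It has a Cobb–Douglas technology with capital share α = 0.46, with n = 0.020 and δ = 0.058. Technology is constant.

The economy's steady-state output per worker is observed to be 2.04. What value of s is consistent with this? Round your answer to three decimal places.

s ≈ 0.180

Steady state requires s·f(k) = (n + δ)·k, i.e. s·k^α = (n + δ)·k.
Since y* = [s/(n + δ)]^(α/(1−α)), we have s/(n + δ) = (y*)^((1−α)/α) = 2.04^1.1739 = 2.3093.
Therefore s = 2.3093 × (n + δ) = 2.3093 × 0.078 = 0.1801.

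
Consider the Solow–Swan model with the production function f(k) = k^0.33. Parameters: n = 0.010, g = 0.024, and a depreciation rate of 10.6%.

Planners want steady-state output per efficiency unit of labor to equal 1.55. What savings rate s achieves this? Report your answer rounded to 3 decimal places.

Steady state requires s·f(k) = (n + g + δ)·k, i.e. s·k^α = (n + g + δ)·k.
Since y* = [s/(n + g + δ)]^(α/(1−α)), we have s/(n + g + δ) = (y*)^((1−α)/α) = 1.55^2.0303 = 2.4346.
Therefore s = 2.4346 × (n + g + δ) = 2.4346 × 0.140 = 0.3408.

s ≈ 0.341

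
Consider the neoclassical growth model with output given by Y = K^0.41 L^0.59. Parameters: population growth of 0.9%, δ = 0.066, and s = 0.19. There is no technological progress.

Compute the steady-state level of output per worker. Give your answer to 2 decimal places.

y* ≈ 1.91

At the steady state, Δk = 0, so s·k^α = (n + δ)·k.
Rearranging, k^(1−α) = s / (n + δ).
k^0.59 = 0.19 / (0.009 + 0.066) = 0.19 / 0.075 = 2.5333
k* = 2.5333^(1/0.59) ≈ 4.8330
y* = (k*)^α = 4.8330^0.41 ≈ 1.9078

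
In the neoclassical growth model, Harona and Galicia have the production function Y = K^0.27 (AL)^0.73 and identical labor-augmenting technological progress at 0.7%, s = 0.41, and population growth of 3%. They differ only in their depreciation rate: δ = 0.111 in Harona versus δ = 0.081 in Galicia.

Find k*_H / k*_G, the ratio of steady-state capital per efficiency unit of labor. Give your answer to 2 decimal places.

Steady-state k* = [s/(n + g + δ)]^(1/(1−α)), so the ratio is [ (s_H/(n + g + δ)_H) / (s_G/(n + g + δ)_G) ]^1.3699.
s_H/(n + g + δ)_H = 0.41/0.148 = 2.7703; s_G/(n + g + δ)_G = 0.41/0.118 = 3.4746.
Ratio = (2.7703/3.4746)^1.3699 = 0.7973^1.3699 ≈ 0.7332

k*_H / k*_G ≈ 0.73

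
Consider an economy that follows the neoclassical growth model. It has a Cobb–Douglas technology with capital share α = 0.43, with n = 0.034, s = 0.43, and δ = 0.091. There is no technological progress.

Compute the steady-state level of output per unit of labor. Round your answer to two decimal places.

Steady state requires s·f(k) = (n + δ)·k, i.e. s·k^α = (n + δ)·k.
Dividing both sides by k: k^(1−α) = s / (n + δ).
k^0.57 = 0.43 / (0.034 + 0.091) = 0.43 / 0.125 = 3.4400
k* = 3.4400^(1/0.57) ≈ 8.7364
y* = (k*)^α = 8.7364^0.43 ≈ 2.5396

y* = 2.54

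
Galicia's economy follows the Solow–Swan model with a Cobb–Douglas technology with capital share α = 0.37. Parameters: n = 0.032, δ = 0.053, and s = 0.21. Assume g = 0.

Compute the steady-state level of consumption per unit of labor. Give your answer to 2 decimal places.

c* = 1.34

In steady state, investment equals break-even investment: s·k^α = (n + δ)·k.
Rearranging, k^(1−α) = s / (n + δ).
k^0.63 = 0.21 / (0.032 + 0.053) = 0.21 / 0.085 = 2.4706
k* = 2.4706^(1/0.63) ≈ 4.2024
y* = (k*)^α = 4.2024^0.37 ≈ 1.7010
c* = (1 − s)·y* = (1 − 0.21) × 1.7010 ≈ 1.3438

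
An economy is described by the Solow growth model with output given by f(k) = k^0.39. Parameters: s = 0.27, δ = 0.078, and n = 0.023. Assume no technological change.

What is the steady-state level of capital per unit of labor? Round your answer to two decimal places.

At the steady state, Δk = 0, so s·k^α = (n + δ)·k.
Rearranging, k^(1−α) = s / (n + δ).
k^0.61 = 0.27 / (0.023 + 0.078) = 0.27 / 0.101 = 2.6733
k* = 2.6733^(1/0.61) ≈ 5.0128

k* = 5.01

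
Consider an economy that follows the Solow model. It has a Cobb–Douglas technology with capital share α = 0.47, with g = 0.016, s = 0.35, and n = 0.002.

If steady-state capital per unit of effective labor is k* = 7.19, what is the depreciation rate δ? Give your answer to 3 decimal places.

δ ≈ 0.105

Steady state requires s·f(k) = (n + g + δ)·k, i.e. s·k^α = (n + g + δ)·k.
So s / (n + g + δ) = (k*)^(1−α) = 7.19^0.53 = 2.8449.
Therefore n + g + δ = s / 2.8449 = 0.35 / 2.8449 = 0.1230, so δ = 0.1230 − 0.018 = 0.1050.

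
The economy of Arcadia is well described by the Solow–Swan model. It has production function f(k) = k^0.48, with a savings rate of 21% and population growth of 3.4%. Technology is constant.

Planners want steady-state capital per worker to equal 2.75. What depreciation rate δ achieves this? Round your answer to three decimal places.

Steady state requires s·f(k) = (n + δ)·k, i.e. s·k^α = (n + δ)·k.
So s / (n + δ) = (k*)^(1−α) = 2.75^0.52 = 1.6922.
Therefore n + δ = s / 1.6922 = 0.21 / 1.6922 = 0.1241, so δ = 0.1241 − 0.034 = 0.0901.

δ ≈ 0.090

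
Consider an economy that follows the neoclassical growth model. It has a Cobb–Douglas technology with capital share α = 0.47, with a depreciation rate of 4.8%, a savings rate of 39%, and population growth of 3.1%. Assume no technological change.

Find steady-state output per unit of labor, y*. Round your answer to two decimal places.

At the steady state, Δk = 0, so s·k^α = (n + δ)·k.
Rearranging, k^(1−α) = s / (n + δ).
k^0.53 = 0.39 / (0.031 + 0.048) = 0.39 / 0.079 = 4.9367
k* = 4.9367^(1/0.53) ≈ 20.3409
y* = (k*)^α = 20.3409^0.47 ≈ 4.1203

y* = 4.12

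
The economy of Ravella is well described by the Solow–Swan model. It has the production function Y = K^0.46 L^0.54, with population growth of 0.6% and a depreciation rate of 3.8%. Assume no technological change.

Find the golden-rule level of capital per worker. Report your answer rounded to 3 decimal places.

The golden rule sets f'(k) = n + δ, i.e. α·k^(α−1) = n + δ.
So k^(1−α) = α / (n + δ) = 0.46 / 0.044 = 10.4545.
k_gold = 10.4545^(1/0.54) ≈ 77.1967

k_gold ≈ 77.197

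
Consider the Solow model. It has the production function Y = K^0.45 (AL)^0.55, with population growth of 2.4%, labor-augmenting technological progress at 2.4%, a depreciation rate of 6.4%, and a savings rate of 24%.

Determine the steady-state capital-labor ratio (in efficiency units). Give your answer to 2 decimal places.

In steady state, investment equals break-even investment: s·k^α = (n + g + δ)·k.
Dividing both sides by k: k^(1−α) = s / (n + g + δ).
k^0.55 = 0.24 / (0.024 + 0.024 + 0.064) = 0.24 / 0.112 = 2.1429
k* = 2.1429^(1/0.55) ≈ 3.9978

k* ≈ 4.00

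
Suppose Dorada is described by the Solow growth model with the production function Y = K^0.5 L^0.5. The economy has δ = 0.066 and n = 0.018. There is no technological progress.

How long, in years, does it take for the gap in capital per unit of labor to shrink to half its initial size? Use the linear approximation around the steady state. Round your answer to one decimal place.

Near the steady state the convergence rate is λ = (1 − α)(n + δ).
λ = (1 − 0.5) × 0.084 = 0.5 × 0.084 = 0.0420
Half-life = ln 2 / λ = 0.6931 / 0.0420 ≈ 16.50 years

t_½ ≈ 16.5 years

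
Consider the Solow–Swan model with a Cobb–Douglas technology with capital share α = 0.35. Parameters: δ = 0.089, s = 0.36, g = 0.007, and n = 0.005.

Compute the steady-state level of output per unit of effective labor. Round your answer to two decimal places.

y* ≈ 1.98

In steady state, investment equals break-even investment: s·k^α = (n + g + δ)·k.
Dividing both sides by k: k^(1−α) = s / (n + g + δ).
k^0.65 = 0.36 / (0.005 + 0.007 + 0.089) = 0.36 / 0.101 = 3.5644
k* = 3.5644^(1/0.65) ≈ 7.0666
y* = (k*)^α = 7.0666^0.35 ≈ 1.9825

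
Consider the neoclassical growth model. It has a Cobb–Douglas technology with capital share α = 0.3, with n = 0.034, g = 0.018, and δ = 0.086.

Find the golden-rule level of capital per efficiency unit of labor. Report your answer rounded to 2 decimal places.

The golden rule sets f'(k) = n + g + δ, i.e. α·k^(α−1) = n + g + δ.
So k^(1−α) = α / (n + g + δ) = 0.3 / 0.138 = 2.1739.
k_gold = 2.1739^(1/0.7) ≈ 3.0323

k_gold ≈ 3.03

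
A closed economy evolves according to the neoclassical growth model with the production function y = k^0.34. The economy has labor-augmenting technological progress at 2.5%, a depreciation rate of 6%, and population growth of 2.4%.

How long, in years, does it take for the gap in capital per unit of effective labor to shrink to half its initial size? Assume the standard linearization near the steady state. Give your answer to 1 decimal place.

half-life ≈ 9.6 years

Near the steady state the convergence rate is λ = (1 − α)(n + g + δ).
λ = (1 − 0.34) × 0.109 = 0.66 × 0.109 = 0.07194
Half-life = ln 2 / λ = 0.6931 / 0.07194 ≈ 9.63 years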